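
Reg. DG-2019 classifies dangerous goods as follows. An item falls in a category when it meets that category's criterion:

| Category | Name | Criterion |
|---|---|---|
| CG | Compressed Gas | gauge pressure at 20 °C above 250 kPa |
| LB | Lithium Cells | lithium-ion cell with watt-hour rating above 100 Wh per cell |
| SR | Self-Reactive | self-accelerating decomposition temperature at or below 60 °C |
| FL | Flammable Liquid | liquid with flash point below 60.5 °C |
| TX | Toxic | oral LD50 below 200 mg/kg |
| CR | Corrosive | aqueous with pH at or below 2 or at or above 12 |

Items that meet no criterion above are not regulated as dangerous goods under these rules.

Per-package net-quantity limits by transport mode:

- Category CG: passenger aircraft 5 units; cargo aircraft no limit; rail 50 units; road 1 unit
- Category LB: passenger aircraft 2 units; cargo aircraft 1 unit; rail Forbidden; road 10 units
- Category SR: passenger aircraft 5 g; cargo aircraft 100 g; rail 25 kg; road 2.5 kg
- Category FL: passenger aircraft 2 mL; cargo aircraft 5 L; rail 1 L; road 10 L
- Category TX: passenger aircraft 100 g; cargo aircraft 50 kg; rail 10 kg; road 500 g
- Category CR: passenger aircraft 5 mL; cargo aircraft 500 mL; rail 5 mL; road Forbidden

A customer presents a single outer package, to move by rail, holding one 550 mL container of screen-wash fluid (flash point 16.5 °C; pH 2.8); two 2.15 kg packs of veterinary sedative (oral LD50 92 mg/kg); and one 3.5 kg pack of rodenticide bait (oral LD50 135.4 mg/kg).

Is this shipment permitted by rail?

Yes

The screen-wash fluid has flash point 16.5 °C, which is < 60.5 °C, so it is Category FL (Flammable Liquid).
With oral LD50 92 mg/kg (< 200 mg/kg), the veterinary sedative falls in Category TX.
Rodenticide bait: oral LD50 135.4 mg/kg < 200 mg/kg → Category TX (Toxic).
Total Category TX: (two 2.15 kg packs = 4.3 kg) + 3.5 kg = 7.8 kg.
That is within the Category TX rail limit of 10 kg.
Category FL quantity: 550 mL.
550 mL is within the rail limit of 1 L for Category FL.
Every hazard category is within its rail limit and no segregation rule is violated.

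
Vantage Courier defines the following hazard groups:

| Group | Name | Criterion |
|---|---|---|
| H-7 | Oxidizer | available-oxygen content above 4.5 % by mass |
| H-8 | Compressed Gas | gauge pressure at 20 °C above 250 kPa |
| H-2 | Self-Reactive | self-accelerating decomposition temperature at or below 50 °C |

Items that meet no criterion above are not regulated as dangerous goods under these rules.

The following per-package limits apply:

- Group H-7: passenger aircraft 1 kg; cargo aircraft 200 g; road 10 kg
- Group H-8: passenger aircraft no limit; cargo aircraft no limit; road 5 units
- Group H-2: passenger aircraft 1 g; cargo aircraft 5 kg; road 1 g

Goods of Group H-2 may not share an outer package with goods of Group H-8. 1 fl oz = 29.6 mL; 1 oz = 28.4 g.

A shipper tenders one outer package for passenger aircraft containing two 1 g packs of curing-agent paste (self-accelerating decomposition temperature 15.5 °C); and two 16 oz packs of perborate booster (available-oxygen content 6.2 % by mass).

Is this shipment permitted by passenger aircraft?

With self-accelerating decomposition temperature 15.5 °C (≤ 50 °C), the curing-agent paste falls in Group H-2.
With available-oxygen content 6.2 % by mass (> 4.5 % by mass), the perborate booster falls in Group H-7.
Group H-2 quantity: two 1 g packs = 2 g.
2 g exceeds the passenger aircraft limit of 1 g for Group H-2.
Group H-7 quantity: two 16 oz packs = 908.8 g.
908.8 g is within the passenger aircraft limit of 1 kg for Group H-7.
The segregation rule (Group H-2 with Group H-8) does not apply to Group H-2 with Group H-7.

No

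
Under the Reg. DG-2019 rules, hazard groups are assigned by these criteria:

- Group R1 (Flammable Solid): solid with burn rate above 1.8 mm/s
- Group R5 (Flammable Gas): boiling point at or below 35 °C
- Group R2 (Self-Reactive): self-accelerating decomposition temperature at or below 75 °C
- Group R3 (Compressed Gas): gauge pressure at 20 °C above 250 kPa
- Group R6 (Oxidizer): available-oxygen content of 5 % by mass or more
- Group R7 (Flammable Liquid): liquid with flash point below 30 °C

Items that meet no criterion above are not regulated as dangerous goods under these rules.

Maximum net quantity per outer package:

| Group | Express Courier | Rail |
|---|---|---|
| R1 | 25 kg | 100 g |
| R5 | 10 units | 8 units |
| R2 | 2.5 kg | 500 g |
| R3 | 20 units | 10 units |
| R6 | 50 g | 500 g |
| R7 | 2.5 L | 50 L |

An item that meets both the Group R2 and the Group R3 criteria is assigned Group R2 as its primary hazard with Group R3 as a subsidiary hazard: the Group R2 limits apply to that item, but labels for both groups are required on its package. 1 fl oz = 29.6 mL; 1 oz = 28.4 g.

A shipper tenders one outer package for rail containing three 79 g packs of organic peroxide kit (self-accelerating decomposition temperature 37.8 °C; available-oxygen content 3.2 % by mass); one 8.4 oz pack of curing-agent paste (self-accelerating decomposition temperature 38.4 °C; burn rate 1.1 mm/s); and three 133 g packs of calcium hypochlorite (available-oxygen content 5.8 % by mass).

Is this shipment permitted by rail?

Self-accelerating decomposition temperature 37.8 °C meets the Group R2 criterion (Self-Reactive), so the organic peroxide kit is Group R2.
Self-accelerating decomposition temperature 38.4 °C meets the Group R2 criterion (Self-Reactive), so the curing-agent paste is Group R2.
Available-oxygen content 5.8 % by mass meets the Group R6 criterion (Oxidizer), so the calcium hypochlorite is Group R6.
Total Group R2: (three 79 g packs = 237 g) + (one 8.4 oz pack = 238.56 g) = 475.56 g.
That is within the Group R2 rail limit of 500 g.
Group R6 quantity: three 133 g packs = 399 g.
That is within the Group R6 rail limit of 500 g.
Every hazard group is within its rail limit and no segregation rule is violated.

Yes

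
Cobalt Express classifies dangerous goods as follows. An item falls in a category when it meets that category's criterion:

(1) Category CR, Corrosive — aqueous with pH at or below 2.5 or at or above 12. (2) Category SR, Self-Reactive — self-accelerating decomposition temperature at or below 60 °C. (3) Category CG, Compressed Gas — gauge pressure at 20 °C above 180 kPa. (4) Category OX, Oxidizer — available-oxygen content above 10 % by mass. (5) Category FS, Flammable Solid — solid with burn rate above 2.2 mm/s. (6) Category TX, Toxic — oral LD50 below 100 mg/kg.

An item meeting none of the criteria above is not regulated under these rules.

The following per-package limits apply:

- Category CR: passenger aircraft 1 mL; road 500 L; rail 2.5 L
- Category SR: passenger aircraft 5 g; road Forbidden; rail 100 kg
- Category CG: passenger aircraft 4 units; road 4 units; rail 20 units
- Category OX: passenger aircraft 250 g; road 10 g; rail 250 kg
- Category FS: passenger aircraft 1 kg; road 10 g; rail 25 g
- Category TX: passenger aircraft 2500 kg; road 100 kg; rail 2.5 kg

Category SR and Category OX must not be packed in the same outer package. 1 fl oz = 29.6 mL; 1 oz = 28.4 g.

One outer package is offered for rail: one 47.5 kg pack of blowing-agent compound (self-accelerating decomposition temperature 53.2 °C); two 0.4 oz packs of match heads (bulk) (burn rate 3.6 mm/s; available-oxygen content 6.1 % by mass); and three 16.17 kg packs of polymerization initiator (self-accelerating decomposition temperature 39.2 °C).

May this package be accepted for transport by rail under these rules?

The blowing-agent compound has self-accelerating decomposition temperature 53.2 °C, which is ≤ 60 °C, so it is Category SR (Self-Reactive).
Match heads (bulk): burn rate 3.6 mm/s > 2.2 mm/s → Category FS (Flammable Solid).
Self-accelerating decomposition temperature 39.2 °C meets the Category SR criterion (Self-Reactive), so the polymerization initiator is Category SR.
Total Category SR: 47.5 kg + (three 16.17 kg packs = 48.51 kg) = 96.01 kg.
That is within the Category SR rail limit of 100 kg.
Category FS quantity: two 0.4 oz packs = 22.72 g.
That is within the Category FS rail limit of 25 g.
The segregation rule (Category SR with Category OX) does not apply to Category SR with Category FS.
Every hazard category is within its rail limit and no segregation rule is violated.

Yes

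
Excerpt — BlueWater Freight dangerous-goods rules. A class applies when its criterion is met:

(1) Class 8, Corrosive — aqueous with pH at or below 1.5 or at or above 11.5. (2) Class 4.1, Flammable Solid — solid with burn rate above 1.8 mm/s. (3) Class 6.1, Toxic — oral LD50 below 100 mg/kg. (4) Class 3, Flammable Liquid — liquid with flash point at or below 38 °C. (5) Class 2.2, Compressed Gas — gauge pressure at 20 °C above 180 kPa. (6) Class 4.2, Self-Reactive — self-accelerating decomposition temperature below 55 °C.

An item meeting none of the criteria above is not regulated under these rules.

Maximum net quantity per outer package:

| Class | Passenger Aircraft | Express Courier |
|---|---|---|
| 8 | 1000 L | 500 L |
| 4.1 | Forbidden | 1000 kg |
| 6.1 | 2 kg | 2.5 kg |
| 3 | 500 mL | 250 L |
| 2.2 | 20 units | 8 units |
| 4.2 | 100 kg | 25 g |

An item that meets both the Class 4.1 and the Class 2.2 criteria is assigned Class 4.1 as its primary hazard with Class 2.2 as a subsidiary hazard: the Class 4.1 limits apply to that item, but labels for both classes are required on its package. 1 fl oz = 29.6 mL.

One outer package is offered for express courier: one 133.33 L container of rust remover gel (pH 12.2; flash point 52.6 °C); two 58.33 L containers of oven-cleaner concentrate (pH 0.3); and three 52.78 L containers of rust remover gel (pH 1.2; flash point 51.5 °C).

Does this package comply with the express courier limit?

Yes

pH 12.2 meets the Class 8 criterion (Corrosive), so the rust remover gel is Class 8.
With pH 0.3 (≤ 1.5), the oven-cleaner concentrate falls in Class 8.
The rust remover gel has pH 1.2, which is ≤ 1.5, so it is Class 8 (Corrosive).
Class 8 net quantity: 133.33 L + (two 58.33 L containers = 116.66 L) + (three 52.78 L containers = 158.34 L) = 408.33 L.
408.33 L ≤ 500 L (express courier limit, Class 8) — within limit.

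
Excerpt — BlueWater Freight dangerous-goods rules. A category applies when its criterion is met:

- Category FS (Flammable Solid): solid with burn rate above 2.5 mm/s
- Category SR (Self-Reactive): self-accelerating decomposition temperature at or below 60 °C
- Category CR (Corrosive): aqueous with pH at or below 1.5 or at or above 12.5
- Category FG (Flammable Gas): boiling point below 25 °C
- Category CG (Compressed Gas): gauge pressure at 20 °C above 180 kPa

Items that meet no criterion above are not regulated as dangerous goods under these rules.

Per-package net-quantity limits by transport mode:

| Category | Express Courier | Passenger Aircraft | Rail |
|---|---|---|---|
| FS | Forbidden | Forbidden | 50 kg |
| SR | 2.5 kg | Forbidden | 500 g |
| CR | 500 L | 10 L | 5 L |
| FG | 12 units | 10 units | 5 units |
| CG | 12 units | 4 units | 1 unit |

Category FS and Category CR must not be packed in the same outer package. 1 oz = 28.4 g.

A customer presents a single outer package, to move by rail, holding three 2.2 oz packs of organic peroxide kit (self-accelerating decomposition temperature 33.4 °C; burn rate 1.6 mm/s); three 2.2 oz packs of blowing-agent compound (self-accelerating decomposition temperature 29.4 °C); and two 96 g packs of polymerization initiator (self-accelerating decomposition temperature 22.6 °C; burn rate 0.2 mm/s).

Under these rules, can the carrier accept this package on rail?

No

Organic peroxide kit: self-accelerating decomposition temperature 33.4 °C ≤ 60 °C → Category SR (Self-Reactive).
Self-accelerating decomposition temperature 29.4 °C meets the Category SR criterion (Self-Reactive), so the blowing-agent compound is Category SR.
With self-accelerating decomposition temperature 22.6 °C (≤ 60 °C), the polymerization initiator falls in Category SR.
Category SR net quantity: (three 2.2 oz packs = 187.44 g) + (three 2.2 oz packs = 187.44 g) + (two 96 g packs = 192 g) = 566.88 g.
566.88 g > 500 g (rail limit, Category SR) — over the limit.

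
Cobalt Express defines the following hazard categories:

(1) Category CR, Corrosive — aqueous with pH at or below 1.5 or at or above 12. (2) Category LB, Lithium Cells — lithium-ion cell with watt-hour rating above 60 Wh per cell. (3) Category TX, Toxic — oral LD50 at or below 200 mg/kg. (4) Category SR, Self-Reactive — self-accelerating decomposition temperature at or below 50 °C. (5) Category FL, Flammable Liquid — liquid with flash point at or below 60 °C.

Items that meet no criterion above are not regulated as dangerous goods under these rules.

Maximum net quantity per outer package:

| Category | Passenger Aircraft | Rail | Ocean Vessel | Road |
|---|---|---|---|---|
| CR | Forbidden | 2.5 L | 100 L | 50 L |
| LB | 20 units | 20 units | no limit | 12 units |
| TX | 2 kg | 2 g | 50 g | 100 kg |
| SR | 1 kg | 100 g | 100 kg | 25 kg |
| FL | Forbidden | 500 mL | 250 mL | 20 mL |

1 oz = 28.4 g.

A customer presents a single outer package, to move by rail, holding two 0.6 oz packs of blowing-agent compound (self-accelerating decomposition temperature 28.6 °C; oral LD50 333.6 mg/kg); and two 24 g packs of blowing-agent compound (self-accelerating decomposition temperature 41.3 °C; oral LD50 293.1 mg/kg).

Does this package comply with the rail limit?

Self-accelerating decomposition temperature 28.6 °C meets the Category SR criterion (Self-Reactive), so the blowing-agent compound is Category SR.
With self-accelerating decomposition temperature 41.3 °C (≤ 50 °C), the blowing-agent compound falls in Category SR.
Category SR net quantity: (two 0.6 oz packs = 34.08 g) + (two 24 g packs = 48 g) = 82.08 g.
82.08 g ≤ 100 g (rail limit, Category SR) — within limit.

Yes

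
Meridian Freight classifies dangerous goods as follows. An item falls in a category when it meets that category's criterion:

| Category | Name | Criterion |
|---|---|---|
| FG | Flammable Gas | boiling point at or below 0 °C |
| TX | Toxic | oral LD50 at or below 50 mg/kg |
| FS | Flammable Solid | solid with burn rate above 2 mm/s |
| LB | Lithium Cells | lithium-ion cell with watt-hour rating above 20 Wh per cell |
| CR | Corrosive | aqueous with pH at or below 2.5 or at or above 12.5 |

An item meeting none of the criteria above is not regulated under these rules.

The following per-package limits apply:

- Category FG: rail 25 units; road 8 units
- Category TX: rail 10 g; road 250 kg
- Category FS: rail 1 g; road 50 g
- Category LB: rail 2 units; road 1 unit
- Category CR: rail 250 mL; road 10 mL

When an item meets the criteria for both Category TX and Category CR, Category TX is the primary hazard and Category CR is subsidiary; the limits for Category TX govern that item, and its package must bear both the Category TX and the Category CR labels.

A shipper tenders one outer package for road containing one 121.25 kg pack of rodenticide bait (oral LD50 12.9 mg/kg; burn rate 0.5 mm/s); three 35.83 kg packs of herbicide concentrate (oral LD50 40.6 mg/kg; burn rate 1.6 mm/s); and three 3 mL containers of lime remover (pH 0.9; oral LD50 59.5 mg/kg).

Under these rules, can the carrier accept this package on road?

Yes

The rodenticide bait has oral LD50 12.9 mg/kg, which is ≤ 50 mg/kg, so it is Category TX (Toxic).
Herbicide concentrate: oral LD50 40.6 mg/kg ≤ 50 mg/kg → Category TX (Toxic).
Lime remover: pH 0.9 ≤ 2.5 → Category CR (Corrosive).
Category CR quantity: three 3 mL containers = 9 mL.
9 mL ≤ 10 mL (road limit, Category CR) — within limit.
Total Category TX: 121.25 kg + (three 35.83 kg packs = 107.49 kg) = 228.74 kg.
228.74 kg ≤ 250 kg (road limit, Category TX) — within limit.
Every hazard category is within its road limit and no segregation rule is violated.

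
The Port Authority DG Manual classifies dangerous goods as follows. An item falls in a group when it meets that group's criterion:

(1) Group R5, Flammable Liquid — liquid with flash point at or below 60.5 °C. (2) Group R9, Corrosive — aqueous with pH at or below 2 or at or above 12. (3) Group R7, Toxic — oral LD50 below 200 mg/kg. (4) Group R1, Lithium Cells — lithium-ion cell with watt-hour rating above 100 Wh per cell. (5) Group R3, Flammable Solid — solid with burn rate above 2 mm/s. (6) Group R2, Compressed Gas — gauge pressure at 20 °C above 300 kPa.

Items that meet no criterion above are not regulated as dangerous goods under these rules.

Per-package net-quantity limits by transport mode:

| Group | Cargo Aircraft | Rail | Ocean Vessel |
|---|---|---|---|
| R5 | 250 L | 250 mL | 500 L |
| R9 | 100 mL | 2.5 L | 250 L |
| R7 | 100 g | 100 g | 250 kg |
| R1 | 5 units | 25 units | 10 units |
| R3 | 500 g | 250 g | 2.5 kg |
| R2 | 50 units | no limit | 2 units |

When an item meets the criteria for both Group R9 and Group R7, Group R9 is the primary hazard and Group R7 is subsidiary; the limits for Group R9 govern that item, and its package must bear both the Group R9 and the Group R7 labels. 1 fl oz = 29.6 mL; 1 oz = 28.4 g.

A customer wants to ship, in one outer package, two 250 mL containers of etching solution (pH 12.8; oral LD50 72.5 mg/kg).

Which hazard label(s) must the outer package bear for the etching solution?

With pH 12.8 (≥ 12), the etching solution falls in Group R9.
Oral LD50 72.5 mg/kg meets the Group R7 criterion (Toxic), so the etching solution is Group R7.
By the precedence rule Group R9 is primary and Group R7 is subsidiary, and that rule requires both labels on the package.

Group R7 and R9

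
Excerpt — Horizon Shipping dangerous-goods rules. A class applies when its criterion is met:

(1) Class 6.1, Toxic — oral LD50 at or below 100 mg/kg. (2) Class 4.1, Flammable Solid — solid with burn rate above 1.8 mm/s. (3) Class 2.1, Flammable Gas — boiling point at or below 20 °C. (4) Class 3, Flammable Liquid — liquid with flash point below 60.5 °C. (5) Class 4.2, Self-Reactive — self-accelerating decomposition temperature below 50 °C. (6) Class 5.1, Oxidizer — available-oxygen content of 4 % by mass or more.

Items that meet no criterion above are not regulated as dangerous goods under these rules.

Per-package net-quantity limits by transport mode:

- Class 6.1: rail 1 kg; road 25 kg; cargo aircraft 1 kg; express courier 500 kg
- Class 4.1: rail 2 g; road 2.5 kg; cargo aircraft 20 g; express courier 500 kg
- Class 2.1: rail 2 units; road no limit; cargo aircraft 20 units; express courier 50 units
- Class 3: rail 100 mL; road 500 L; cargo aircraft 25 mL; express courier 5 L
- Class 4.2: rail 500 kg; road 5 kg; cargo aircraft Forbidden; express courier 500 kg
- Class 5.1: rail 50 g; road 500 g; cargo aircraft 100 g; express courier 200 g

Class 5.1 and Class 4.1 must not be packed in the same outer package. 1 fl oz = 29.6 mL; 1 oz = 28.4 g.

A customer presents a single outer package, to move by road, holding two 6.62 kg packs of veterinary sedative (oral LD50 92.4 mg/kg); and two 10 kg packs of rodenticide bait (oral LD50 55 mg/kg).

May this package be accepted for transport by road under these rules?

Veterinary sedative: oral LD50 92.4 mg/kg ≤ 100 mg/kg → Class 6.1 (Toxic).
The rodenticide bait has oral LD50 55 mg/kg, which is ≤ 100 mg/kg, so it is Class 6.1 (Toxic).
Class 6.1 net quantity: (two 6.62 kg packs = 13.24 kg) + (two 10 kg packs = 20 kg) = 33.24 kg.
That exceeds the Class 6.1 road limit of 25 kg.

No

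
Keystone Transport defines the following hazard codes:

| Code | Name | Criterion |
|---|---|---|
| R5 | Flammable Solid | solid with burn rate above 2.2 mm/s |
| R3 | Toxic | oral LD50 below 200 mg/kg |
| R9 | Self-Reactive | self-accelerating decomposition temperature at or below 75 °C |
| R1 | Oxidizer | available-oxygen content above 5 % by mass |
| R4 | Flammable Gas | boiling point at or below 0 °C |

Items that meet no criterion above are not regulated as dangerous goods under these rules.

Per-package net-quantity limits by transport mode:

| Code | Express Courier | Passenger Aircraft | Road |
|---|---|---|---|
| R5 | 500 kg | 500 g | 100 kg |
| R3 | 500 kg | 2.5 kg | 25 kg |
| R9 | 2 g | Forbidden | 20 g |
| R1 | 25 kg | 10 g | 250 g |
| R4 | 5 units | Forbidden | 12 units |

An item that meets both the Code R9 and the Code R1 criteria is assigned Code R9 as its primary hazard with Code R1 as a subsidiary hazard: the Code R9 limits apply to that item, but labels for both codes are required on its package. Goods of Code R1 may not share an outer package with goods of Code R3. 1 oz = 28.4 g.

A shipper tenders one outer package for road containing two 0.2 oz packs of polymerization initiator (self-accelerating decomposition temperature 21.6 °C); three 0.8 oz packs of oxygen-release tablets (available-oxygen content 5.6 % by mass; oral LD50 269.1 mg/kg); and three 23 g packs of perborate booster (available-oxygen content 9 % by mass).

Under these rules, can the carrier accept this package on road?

Self-accelerating decomposition temperature 21.6 °C meets the Code R9 criterion (Self-Reactive), so the polymerization initiator is Code R9.
Oxygen-release tablets: available-oxygen content 5.6 % by mass > 5 % by mass → Code R1 (Oxidizer).
Perborate booster: available-oxygen content 9 % by mass > 5 % by mass → Code R1 (Oxidizer).
Code R1 net quantity: (three 0.8 oz packs = 68.16 g) + (three 23 g packs = 69 g) = 137.16 g.
137.16 g ≤ 250 g (road limit, Code R1) — within limit.
Code R9 quantity: two 0.2 oz packs = 11.36 g.
That is within the Code R9 road limit of 20 g.
The segregation rule (Code R1 with Code R3) does not apply to Code R1 with Code R9.
Every hazard code is within its road limit and no segregation rule is violated.

Yes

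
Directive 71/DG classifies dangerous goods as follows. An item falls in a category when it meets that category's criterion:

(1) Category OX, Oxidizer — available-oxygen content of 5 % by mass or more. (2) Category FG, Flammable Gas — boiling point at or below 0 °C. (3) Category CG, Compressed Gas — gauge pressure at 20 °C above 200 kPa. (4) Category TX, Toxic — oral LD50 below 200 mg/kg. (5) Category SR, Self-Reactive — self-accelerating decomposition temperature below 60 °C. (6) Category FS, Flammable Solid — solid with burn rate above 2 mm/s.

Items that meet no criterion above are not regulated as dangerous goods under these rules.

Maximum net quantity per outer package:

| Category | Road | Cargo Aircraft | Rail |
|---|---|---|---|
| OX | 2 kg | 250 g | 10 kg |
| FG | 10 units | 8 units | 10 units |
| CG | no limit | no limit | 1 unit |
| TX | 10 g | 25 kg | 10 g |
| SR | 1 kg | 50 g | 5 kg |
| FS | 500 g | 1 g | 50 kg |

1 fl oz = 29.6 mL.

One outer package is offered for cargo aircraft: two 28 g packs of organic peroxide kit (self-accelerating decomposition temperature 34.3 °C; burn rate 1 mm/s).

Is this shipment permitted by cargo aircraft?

No

The organic peroxide kit has self-accelerating decomposition temperature 34.3 °C, which is < 60 °C, so it is Category SR (Self-Reactive).
Category SR quantity: two 28 g packs = 56 g.
That exceeds the Category SR cargo aircraft limit of 50 g.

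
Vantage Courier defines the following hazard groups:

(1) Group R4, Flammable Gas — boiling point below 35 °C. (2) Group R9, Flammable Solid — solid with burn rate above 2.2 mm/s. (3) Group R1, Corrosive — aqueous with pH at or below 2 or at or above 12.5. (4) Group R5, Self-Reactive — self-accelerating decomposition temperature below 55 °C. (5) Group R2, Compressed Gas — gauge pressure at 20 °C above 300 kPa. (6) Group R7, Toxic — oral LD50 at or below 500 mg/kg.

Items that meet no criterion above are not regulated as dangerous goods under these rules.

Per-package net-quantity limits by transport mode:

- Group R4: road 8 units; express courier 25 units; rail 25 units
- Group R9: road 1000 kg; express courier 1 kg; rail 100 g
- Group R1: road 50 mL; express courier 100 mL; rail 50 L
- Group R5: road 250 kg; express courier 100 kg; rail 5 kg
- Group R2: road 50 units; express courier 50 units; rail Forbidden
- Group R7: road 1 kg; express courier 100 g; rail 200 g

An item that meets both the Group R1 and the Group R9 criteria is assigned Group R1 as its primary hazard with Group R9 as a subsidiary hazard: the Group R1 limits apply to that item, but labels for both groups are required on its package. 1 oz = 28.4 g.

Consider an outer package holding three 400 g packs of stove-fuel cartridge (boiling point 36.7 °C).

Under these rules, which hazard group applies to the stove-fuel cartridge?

boiling point 36.7 °C is not below 35 °C, so Group R4 does not apply.
No criterion is met, so the item is not regulated.

Not regulated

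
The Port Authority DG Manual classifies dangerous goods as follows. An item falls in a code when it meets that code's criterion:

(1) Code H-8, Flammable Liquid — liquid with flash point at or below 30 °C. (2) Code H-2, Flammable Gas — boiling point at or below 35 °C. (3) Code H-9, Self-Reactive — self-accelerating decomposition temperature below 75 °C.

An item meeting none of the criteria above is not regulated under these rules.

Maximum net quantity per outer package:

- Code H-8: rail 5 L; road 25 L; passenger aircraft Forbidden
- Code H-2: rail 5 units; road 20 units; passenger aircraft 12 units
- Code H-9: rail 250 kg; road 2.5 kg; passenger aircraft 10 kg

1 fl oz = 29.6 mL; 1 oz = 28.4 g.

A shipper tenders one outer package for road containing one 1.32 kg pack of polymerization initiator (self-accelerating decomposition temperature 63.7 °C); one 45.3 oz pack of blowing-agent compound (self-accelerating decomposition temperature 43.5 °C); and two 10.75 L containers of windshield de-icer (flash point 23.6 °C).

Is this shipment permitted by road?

Self-accelerating decomposition temperature 63.7 °C meets the Code H-9 criterion (Self-Reactive), so the polymerization initiator is Code H-9.
Blowing-agent compound: self-accelerating decomposition temperature 43.5 °C < 75 °C → Code H-9 (Self-Reactive).
Flash point 23.6 °C meets the Code H-8 criterion (Flammable Liquid), so the windshield de-icer is Code H-8.
Total Code H-9: 1.32 kg + (one 45.3 oz pack = 1286.52 g) = 2606.52 g.
2606.52 g exceeds the road limit of 2.5 kg for Code H-9.
Code H-8 quantity: two 10.75 L containers = 21.5 L.
That is within the Code H-8 road limit of 25 L.

No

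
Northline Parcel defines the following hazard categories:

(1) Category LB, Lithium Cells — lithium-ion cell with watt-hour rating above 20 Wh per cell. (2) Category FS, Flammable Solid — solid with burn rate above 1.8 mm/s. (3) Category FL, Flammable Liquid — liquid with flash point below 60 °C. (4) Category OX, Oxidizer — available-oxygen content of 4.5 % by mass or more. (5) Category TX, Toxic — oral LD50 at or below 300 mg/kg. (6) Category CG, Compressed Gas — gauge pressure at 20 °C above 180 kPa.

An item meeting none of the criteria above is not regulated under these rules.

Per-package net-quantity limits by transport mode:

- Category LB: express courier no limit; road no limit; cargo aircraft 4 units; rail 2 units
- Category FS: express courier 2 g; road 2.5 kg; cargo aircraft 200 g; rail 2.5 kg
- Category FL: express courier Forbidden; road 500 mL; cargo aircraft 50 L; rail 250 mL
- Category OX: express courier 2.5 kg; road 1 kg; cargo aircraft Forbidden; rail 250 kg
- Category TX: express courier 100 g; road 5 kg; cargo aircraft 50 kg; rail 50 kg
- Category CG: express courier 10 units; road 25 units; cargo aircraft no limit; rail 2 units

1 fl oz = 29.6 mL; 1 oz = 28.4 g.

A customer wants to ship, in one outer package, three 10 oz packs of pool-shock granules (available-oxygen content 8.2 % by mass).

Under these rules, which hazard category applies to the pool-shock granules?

With available-oxygen content 8.2 % by mass (≥ 4.5 % by mass), the pool-shock granules fall in Category OX.

Category OX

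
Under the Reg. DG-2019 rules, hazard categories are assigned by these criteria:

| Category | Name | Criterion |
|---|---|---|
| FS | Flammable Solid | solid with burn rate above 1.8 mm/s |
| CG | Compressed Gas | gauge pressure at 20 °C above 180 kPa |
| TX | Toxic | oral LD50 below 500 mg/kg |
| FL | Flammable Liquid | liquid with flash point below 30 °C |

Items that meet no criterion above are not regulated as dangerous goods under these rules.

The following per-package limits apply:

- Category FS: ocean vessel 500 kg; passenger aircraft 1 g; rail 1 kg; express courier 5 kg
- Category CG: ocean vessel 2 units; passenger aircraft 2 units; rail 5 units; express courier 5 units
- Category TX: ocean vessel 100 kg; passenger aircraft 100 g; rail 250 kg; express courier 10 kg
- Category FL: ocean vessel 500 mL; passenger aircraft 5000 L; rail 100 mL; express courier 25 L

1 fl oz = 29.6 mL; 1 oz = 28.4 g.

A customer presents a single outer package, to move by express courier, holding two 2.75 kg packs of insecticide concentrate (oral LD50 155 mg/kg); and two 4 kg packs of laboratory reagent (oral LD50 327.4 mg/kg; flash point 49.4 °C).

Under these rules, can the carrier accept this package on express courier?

No

Insecticide concentrate: oral LD50 155 mg/kg < 500 mg/kg → Category TX (Toxic).
The laboratory reagent has oral LD50 327.4 mg/kg, which is < 500 mg/kg, so it is Category TX (Toxic).
Total Category TX: (two 2.75 kg packs = 5.5 kg) + (two 4 kg packs = 8 kg) = 13.5 kg.
That exceeds the Category TX express courier limit of 10 kg.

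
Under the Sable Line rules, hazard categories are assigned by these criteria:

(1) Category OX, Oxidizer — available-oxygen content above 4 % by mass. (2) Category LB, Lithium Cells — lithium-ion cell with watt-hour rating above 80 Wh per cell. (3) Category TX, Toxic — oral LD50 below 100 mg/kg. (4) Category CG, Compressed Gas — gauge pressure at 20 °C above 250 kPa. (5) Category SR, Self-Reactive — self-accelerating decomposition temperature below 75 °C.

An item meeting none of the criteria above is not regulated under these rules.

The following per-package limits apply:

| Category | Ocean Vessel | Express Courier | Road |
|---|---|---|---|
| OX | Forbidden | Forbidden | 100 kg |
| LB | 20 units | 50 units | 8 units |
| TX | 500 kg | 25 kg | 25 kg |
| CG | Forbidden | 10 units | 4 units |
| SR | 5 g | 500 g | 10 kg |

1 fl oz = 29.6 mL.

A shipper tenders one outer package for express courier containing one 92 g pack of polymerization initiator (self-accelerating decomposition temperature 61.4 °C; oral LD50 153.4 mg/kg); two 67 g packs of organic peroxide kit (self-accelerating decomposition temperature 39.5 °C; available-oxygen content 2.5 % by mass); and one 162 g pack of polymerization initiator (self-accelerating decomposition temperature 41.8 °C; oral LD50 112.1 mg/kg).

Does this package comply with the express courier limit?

With self-accelerating decomposition temperature 61.4 °C (< 75 °C), the polymerization initiator falls in Category SR.
Organic peroxide kit: self-accelerating decomposition temperature 39.5 °C < 75 °C → Category SR (Self-Reactive).
With self-accelerating decomposition temperature 41.8 °C (< 75 °C), the polymerization initiator falls in Category SR.
Category SR net quantity: 92 g + (two 67 g packs = 134 g) + 162 g = 388 g.
388 g is within the express courier limit of 500 g for Category SR.

Yes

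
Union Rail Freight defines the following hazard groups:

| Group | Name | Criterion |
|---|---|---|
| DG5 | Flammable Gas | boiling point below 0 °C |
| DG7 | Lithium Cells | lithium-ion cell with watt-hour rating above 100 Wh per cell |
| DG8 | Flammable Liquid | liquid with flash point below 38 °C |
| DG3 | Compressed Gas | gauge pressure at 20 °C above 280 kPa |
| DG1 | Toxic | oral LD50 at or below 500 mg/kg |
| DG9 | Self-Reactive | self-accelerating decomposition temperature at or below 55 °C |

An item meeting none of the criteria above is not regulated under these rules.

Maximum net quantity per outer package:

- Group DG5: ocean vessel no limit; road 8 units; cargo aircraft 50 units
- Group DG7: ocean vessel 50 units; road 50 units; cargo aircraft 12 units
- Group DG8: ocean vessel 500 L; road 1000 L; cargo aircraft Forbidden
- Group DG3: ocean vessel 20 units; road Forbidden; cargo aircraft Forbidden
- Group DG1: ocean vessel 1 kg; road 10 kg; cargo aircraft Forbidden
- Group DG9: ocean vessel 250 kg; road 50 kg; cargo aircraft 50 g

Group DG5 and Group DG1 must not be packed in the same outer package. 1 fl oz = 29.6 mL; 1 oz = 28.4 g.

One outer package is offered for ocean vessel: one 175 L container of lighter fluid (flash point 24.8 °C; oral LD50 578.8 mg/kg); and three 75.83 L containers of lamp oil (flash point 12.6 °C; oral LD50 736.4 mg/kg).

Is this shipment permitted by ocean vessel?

Yes

Flash point 24.8 °C meets the Group DG8 criterion (Flammable Liquid), so the lighter fluid is Group DG8.
Lamp oil: flash point 12.6 °C < 38 °C → Group DG8 (Flammable Liquid).
Group DG8 net quantity: 175 L + (three 75.83 L containers = 227.49 L) = 402.49 L.
402.49 L ≤ 500 L (ocean vessel limit, Group DG8) — within limit.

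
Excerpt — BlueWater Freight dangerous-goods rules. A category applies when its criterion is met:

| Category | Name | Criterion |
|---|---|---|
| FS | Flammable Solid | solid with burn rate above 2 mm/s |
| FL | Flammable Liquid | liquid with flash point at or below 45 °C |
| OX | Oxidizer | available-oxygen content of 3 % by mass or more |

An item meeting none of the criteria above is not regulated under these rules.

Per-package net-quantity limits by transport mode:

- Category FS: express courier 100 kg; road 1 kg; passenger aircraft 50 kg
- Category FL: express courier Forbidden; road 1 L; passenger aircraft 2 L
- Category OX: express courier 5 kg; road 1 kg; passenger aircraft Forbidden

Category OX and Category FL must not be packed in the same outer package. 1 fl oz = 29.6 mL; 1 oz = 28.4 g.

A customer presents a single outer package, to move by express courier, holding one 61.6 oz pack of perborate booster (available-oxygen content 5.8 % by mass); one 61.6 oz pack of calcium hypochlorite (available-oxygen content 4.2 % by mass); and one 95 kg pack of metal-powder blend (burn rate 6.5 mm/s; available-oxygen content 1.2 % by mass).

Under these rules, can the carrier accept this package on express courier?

The perborate booster has available-oxygen content 5.8 % by mass, which is ≥ 3 % by mass, so it is Category OX (Oxidizer).
With available-oxygen content 4.2 % by mass (≥ 3 % by mass), the calcium hypochlorite falls in Category OX.
The metal-powder blend has burn rate 6.5 mm/s, which is > 2 mm/s, so it is Category FS (Flammable Solid).
Total Category OX: (one 61.6 oz pack = 1749.44 g) + (one 61.6 oz pack = 1749.44 g) = 3498.88 g.
3498.88 g ≤ 5 kg (express courier limit, Category OX) — within limit.
Category FS quantity: 95 kg.
95 kg ≤ 100 kg (express courier limit, Category FS) — within limit.
The segregation rule (Category OX with Category FL) does not apply to Category OX with Category FS.
Every hazard category is within its express courier limit and no segregation rule is violated.

Yes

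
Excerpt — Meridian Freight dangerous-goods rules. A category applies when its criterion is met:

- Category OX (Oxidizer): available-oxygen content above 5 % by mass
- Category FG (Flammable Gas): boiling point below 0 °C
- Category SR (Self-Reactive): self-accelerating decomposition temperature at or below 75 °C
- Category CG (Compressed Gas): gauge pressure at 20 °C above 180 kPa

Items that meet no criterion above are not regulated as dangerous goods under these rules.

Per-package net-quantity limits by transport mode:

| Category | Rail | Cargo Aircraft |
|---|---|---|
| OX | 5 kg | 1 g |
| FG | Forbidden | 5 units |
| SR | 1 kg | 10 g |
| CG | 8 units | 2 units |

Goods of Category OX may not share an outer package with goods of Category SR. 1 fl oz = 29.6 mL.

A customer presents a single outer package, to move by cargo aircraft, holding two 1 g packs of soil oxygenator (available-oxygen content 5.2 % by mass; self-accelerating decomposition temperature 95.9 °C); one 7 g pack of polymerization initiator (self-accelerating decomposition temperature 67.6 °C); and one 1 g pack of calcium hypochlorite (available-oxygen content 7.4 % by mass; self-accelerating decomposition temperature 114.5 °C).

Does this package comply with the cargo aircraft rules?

No

With available-oxygen content 5.2 % by mass (> 5 % by mass), the soil oxygenator falls in Category OX.
The polymerization initiator has self-accelerating decomposition temperature 67.6 °C, which is ≤ 75 °C, so it is Category SR (Self-Reactive).
Calcium hypochlorite: available-oxygen content 7.4 % by mass > 5 % by mass → Category OX (Oxidizer).
Category OX net quantity: (two 1 g packs = 2 g) + 1 g = 3 g.
3 g > 1 g (cargo aircraft limit, Category OX) — over the limit.
Category SR quantity: 7 g.
7 g ≤ 10 g (cargo aircraft limit, Category SR) — within limit.
Category OX and Category SR may not share an outer package.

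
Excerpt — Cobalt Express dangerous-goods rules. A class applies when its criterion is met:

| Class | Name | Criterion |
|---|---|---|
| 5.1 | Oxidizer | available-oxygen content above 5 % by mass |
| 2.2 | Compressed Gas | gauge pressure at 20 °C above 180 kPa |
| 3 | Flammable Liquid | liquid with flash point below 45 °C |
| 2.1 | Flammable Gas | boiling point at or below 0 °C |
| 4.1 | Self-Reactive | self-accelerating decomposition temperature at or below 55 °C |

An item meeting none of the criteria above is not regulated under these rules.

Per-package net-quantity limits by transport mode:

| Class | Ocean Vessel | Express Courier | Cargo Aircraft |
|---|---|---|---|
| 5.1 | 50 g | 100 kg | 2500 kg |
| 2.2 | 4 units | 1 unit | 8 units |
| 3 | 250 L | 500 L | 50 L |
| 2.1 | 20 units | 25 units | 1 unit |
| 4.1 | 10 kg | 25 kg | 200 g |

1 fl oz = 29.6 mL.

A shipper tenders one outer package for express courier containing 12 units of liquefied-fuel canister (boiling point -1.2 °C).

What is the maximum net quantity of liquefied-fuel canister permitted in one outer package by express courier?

25 units

The liquefied-fuel canister has boiling point -1.2 °C, which is ≤ 0 °C, so it is Class 2.1 (Flammable Gas).
The express courier limit for Class 2.1 is 25 units.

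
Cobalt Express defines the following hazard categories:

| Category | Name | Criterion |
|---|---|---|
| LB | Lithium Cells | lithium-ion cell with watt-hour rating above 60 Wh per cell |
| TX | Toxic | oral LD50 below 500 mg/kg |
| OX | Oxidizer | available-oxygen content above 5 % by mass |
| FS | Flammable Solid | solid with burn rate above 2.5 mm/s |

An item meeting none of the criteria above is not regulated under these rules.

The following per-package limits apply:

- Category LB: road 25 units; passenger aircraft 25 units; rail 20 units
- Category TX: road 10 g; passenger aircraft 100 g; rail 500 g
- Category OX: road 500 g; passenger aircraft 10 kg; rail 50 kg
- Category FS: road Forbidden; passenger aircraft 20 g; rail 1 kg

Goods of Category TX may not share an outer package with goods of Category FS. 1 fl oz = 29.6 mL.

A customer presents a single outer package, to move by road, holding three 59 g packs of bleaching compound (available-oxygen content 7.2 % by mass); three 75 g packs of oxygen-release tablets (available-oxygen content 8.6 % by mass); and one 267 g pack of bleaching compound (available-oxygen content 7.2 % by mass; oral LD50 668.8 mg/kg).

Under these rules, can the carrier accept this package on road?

No

Bleaching compound: available-oxygen content 7.2 % by mass > 5 % by mass → Category OX (Oxidizer).
Available-oxygen content 8.6 % by mass meets the Category OX criterion (Oxidizer), so the oxygen-release tablets are Category OX.
With available-oxygen content 7.2 % by mass (> 5 % by mass), the bleaching compound falls in Category OX.
Total Category OX: (three 59 g packs = 177 g) + (three 75 g packs = 225 g) + 267 g = 669 g.
669 g > 500 g (road limit, Category OX) — over the limit.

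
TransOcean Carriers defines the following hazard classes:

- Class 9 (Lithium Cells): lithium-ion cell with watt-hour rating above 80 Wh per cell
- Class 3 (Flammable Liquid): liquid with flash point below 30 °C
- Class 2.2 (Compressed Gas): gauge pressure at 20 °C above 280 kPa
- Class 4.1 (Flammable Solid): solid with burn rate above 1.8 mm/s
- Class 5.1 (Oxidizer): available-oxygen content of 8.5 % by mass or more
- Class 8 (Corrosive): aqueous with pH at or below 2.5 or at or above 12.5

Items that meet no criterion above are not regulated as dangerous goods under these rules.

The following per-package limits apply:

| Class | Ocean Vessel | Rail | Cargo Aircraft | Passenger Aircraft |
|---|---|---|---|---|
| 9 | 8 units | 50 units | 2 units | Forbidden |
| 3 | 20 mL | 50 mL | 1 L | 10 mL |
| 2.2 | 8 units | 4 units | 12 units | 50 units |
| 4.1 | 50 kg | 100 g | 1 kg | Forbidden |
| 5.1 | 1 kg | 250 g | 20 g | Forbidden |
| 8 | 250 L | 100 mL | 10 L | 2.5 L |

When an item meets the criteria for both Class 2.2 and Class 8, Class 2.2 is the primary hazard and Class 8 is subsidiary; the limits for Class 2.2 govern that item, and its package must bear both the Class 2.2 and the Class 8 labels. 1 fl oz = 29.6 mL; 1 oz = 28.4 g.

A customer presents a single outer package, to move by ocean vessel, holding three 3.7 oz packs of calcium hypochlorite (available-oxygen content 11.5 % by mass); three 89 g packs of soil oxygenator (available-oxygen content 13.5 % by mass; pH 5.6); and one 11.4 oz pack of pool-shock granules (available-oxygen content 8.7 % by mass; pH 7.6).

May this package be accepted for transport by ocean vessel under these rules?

Yes

Available-oxygen content 11.5 % by mass meets the Class 5.1 criterion (Oxidizer), so the calcium hypochlorite is Class 5.1.
Soil oxygenator: available-oxygen content 13.5 % by mass ≥ 8.5 % by mass → Class 5.1 (Oxidizer).
The pool-shock granules have available-oxygen content 8.7 % by mass, which is ≥ 8.5 % by mass, so they are Class 5.1 (Oxidizer).
Class 5.1 net quantity: (three 3.7 oz packs = 315.24 g) + (three 89 g packs = 267 g) + (one 11.4 oz pack = 323.76 g) = 906 g.
906 g is within the ocean vessel limit of 1 kg for Class 5.1.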